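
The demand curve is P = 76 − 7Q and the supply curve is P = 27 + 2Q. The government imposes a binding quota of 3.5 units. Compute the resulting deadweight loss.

17.01

Competitive equilibrium: 76 − 7Q = 27 + 2Q → Q* = 5.4444, P* = 37.8889.
At Q = 3.5: demand price = 76 − 7·3.5 = 51.5; supply price = 27 + 2·3.5 = 34.
ΔQ = 5.4444 − 3.5 = 1.9444; wedge = 51.5 − 34 = 17.5.
Welfare loss = ½ × 1.9444 × 17.5 = 17.01.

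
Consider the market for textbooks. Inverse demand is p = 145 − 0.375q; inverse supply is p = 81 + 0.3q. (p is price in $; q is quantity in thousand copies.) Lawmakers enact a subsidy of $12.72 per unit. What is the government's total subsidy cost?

$1445.75 thousand

Competitive equilibrium: 145 − 0.375q = 81 + 0.3q → q* = 94.8148, p* = 109.4444.
The subsidy lowers effective supply by 12.72: p = 68.28 + 0.3q.
New quantity: 145 − 0.375q = 68.28 + 0.3q → q' = 113.6593.
Total subsidy cost = 12.72 × 113.6593 = $1445.75 thousand.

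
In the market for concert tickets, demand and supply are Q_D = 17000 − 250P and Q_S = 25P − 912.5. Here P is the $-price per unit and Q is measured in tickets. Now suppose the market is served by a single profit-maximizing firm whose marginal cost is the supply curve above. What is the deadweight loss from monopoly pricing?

$78.30

In inverse form: demand P = 68 − 0.004Q, supply P = 36.5 + 0.04Q.
Competitive equilibrium: 68 − 0.004Q = 36.5 + 0.04Q → Q* = 715.9091, P* = 65.1364.
Marginal revenue: MR = 68 − 0.008Q. Set MR = MC: 68 − 0.008Q = 36.5 + 0.04Q → Q_m = 656.25.
Price P_m = 68 − 0.004·656.25 = 65.375; MC(Q_m) = 36.5 + 0.04·656.25 = 62.75.
Competitive Q* = 715.9091, so ΔQ = 59.6591; wedge = 65.375 − 62.75 = 2.625.
Welfare loss = ½ × 59.6591 × 2.625 = $78.30.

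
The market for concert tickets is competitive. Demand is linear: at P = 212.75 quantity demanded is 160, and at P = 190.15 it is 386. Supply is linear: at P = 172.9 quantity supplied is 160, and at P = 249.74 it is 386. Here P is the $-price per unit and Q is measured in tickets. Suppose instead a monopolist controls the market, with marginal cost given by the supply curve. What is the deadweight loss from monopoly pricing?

$473.68

Demand slope = (190.15 − 212.75)/(386 − 160) = −0.1, so P = 228.75 − 0.1Q.
Supply slope = (249.74 − 172.9)/(386 − 160) = 0.34, so P = 118.5 + 0.34Q.
Competitive equilibrium: 228.75 − 0.1Q = 118.5 + 0.34Q → Q* = 250.5682, P* = 203.6932.
Marginal revenue: MR = 228.75 − 0.2Q. Set MR = MC: 228.75 − 0.2Q = 118.5 + 0.34Q → Q_m = 204.1667.
Price P_m = 228.75 − 0.1·204.1667 = 208.3333; MC(Q_m) = 118.5 + 0.34·204.1667 = 187.9167.
Competitive Q* = 250.5682, so ΔQ = 46.4015; wedge = 208.3333 − 187.9167 = 20.4166.
The triangle = ½ × 46.4015 × 20.4166 = $473.68.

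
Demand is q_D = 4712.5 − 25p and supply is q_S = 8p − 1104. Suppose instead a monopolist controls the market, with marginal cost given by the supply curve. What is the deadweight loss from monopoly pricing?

294.23

In inverse form: demand p = 188.5 − 0.04q, supply p = 138 + 0.125q.
Competitive equilibrium: 188.5 − 0.04q = 138 + 0.125q → q* = 306.06061, p* = 176.25758.
Marginal revenue: MR = 188.5 − 0.08q. Set MR = MC: 188.5 − 0.08q = 138 + 0.125q → q_m = 246.34146.
Price p_m = 188.5 − 0.04·246.34146 = 178.64634; MC(q_m) = 138 + 0.125·246.34146 = 168.79268.
Competitive q* = 306.06061, so Δq = 59.71915; wedge = 178.64634 − 168.79268 = 9.85366.
Welfare loss = ½ × 59.71915 × 9.85366 = 294.23.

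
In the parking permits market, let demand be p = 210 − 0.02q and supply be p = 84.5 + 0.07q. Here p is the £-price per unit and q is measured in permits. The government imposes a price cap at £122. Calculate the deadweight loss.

Competitive equilibrium: 210 − 0.02q = 84.5 + 0.07q → q* = 1394.444444, p* = 182.111111.
At the ceiling p = 122, quantity supplied = (122 − 84.5)/0.07 = 535.714286.
Willingness to pay at q' = 535.714286: 210 − 0.02·535.714286 = 199.285714.
Δq = 1394.444444 − 535.714286 = 858.730158; wedge = 199.285714 − 122 = 77.285714.
DWL = ½ × 858.730158 × 77.285714 = £33183.79.

£33183.79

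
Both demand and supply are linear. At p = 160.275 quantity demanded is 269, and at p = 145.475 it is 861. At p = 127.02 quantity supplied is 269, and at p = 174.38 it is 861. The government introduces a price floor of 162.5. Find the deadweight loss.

8641.71

Demand slope = (145.475 − 160.275)/(861 − 269) = −0.025, so p = 167 − 0.025q.
Supply slope = (174.38 − 127.02)/(861 − 269) = 0.08, so p = 105.5 + 0.08q.
Competitive equilibrium: 167 − 0.025q = 105.5 + 0.08q → q* = 585.7143, p* = 152.3571.
At the floor p = 162.5, quantity demanded = (167 − 162.5)/0.025 = 180.
Sellers' marginal cost at q' = 180: 105.5 + 0.08·180 = 119.9.
Δq = 585.7143 − 180 = 405.7143; wedge = 162.5 − 119.9 = 42.6.
DWL = ½ × 405.7143 × 42.6 = 8641.71.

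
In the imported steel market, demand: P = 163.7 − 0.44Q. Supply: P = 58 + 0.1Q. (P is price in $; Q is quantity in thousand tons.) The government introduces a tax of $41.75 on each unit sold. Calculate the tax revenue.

$4944.28 thousand

Competitive equilibrium: 163.7 − 0.44Q = 58 + 0.1Q → Q* = 195.7407, P* = 77.5741.
With the tax, the buyer price exceeds the seller price by 41.75: (163.7 − 0.44Q) − (58 + 0.1Q) = 41.75 → Q' = 118.4259.
Tax revenue = 41.75 × 118.4259 = $4944.28 thousand.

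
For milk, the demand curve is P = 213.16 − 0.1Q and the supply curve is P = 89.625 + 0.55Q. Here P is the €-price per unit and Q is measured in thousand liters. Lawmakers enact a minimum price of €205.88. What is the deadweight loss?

€4468.25 thousand

Competitive equilibrium: 213.16 − 0.1Q = 89.625 + 0.55Q → Q* = 190.0538, P* = 194.1546.
At the floor P = 205.88, quantity demanded = (213.16 − 205.88)/0.1 = 72.8.
Sellers' marginal cost at Q' = 72.8: 89.625 + 0.55·72.8 = 129.665.
ΔQ = 190.0538 − 72.8 = 117.2538; wedge = 205.88 − 129.665 = 76.215.
DWL = ½ × 117.2538 × 76.215 = €4468.25 thousand.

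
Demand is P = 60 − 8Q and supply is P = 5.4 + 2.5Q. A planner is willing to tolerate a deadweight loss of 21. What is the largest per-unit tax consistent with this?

21

Competitive equilibrium: 60 − 8Q = 5.4 + 2.5Q → Q* = 5.2, P* = 18.4.
A tax t gives ΔQ = t/10.5 and wedge t, so DWL = t²/21.
t²/21 = 21 → t² = 441 → t = 21.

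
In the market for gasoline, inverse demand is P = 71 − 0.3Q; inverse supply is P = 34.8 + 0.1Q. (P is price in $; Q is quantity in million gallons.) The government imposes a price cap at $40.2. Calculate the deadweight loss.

$266.45 million

Competitive equilibrium: 71 − 0.3Q = 34.8 + 0.1Q → Q* = 90.5, P* = 43.85.
At the ceiling P = 40.2, quantity supplied = (40.2 − 34.8)/0.1 = 54.
Willingness to pay at Q' = 54: 71 − 0.3·54 = 54.8.
ΔQ = 90.5 − 54 = 36.5; wedge = 54.8 − 40.2 = 14.6.
DWL = ½ × 36.5 × 14.6 = $266.45 million.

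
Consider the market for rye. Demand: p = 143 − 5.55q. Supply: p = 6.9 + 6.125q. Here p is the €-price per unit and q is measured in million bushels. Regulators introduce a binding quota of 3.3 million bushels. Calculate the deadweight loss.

€407.73 million

Competitive equilibrium: 143 − 5.55q = 6.9 + 6.125q → q* = 11.6574, p* = 78.3015.
At q = 3.3: demand price = 143 − 5.55·3.3 = 124.685; supply price = 6.9 + 6.125·3.3 = 27.1125.
Δq = 11.6574 − 3.3 = 8.3574; wedge = 124.685 − 27.1125 = 97.5725.
Welfare loss = ½ × 8.3574 × 97.5725 = €407.73 million.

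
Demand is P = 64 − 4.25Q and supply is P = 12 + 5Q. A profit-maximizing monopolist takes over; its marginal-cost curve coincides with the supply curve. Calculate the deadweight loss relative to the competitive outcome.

Competitive equilibrium: 64 − 4.25Q = 12 + 5Q → Q* = 5.62162, P* = 40.10811.
Marginal revenue: MR = 64 − 8.5Q. Set MR = MC: 64 − 8.5Q = 12 + 5Q → Q_m = 3.85185.
Price P_m = 64 − 4.25·3.85185 = 47.62964; MC(Q_m) = 12 + 5·3.85185 = 31.25925.
Competitive Q* = 5.62162, so ΔQ = 1.76977; wedge = 47.62964 − 31.25925 = 16.37039.
Welfare loss = ½ × 1.76977 × 16.37039 = 14.49.

14.49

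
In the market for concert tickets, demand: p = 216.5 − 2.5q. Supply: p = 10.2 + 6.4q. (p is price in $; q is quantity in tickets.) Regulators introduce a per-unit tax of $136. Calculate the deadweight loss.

$1039.10

Competitive equilibrium: 216.5 − 2.5q = 10.2 + 6.4q → q* = 23.1798, p* = 158.5506.
With the tax, the buyer price exceeds the seller price by 136: (216.5 − 2.5q) − (10.2 + 6.4q) = 136 → q' = 7.8989.
Δq = 23.1798 − 7.8989 = 15.2809; the wedge equals the tax, 136.
The triangle = ½ × 15.2809 × 136 = $1039.10.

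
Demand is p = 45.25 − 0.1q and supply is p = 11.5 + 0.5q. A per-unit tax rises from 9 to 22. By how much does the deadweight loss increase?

335.83

Competitive equilibrium: 45.25 − 0.1q = 11.5 + 0.5q → q* = 56.25, p* = 39.625.
For a per-unit tax t: Δq = t/0.6, so DWL = ½·t·(t/0.6) = t²/1.2.
At t = 9: DWL = 67.5. At t = 22: DWL = 403.333.
Increase = 403.333 − 67.5 = 335.83.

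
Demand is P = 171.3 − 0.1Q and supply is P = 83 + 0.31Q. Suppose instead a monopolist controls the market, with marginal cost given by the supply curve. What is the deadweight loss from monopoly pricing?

365.57

Competitive equilibrium: 171.3 − 0.1Q = 83 + 0.31Q → Q* = 215.3659, P* = 149.7634.
Marginal revenue: MR = 171.3 − 0.2Q. Set MR = MC: 171.3 − 0.2Q = 83 + 0.31Q → Q_m = 173.1373.
Price P_m = 171.3 − 0.1·173.1373 = 153.9863; MC(Q_m) = 83 + 0.31·173.1373 = 136.6726.
Competitive Q* = 215.3659, so ΔQ = 42.2286; wedge = 153.9863 − 136.6726 = 17.3137.
Welfare loss = ½ × 42.2286 × 17.3137 = 365.57.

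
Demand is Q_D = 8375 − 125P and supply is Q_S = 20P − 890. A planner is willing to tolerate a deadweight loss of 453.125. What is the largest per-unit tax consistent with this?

In inverse form: demand P = 67 − 0.008Q, supply P = 44.5 + 0.05Q.
Competitive equilibrium: 67 − 0.008Q = 44.5 + 0.05Q → Q* = 387.931, P* = 63.8966.
A tax t gives ΔQ = t/0.058 and wedge t, so DWL = t²/0.116.
t²/0.116 = 453.125 → t² = 52.5625 → t = 7.25.

7.25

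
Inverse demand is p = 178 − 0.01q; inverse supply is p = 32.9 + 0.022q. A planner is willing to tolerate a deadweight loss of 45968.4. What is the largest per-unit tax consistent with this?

54.24

Competitive equilibrium: 178 − 0.01q = 32.9 + 0.022q → q* = 4534.375, p* = 132.6563.
A tax t gives Δq = t/0.032 and wedge t, so DWL = t²/0.064.
t²/0.064 = 45968.4 → t² = 2941.9776 → t = 54.24.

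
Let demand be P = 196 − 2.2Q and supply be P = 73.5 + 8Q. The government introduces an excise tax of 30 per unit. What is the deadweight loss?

44.12

Competitive equilibrium: 196 − 2.2Q = 73.5 + 8Q → Q* = 12.0098, P* = 169.5784.
With the tax, the buyer price exceeds the seller price by 30: (196 − 2.2Q) − (73.5 + 8Q) = 30 → Q' = 9.0686.
ΔQ = 12.0098 − 9.0686 = 2.9412; the wedge equals the tax, 30.
DWL = ½ × 2.9412 × 30 = 44.12.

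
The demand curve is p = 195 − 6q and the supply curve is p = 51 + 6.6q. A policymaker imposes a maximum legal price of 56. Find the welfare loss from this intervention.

Competitive equilibrium: 195 − 6q = 51 + 6.6q → q* = 11.4286, p* = 126.4286.
At the ceiling p = 56, quantity supplied = (56 − 51)/6.6 = 0.7576.
Willingness to pay at q' = 0.7576: 195 − 6·0.7576 = 190.4544.
Δq = 11.4286 − 0.7576 = 10.671; wedge = 190.4544 − 56 = 134.4544.
DWL = ½ × 10.671 × 134.4544 = 717.38.

717.38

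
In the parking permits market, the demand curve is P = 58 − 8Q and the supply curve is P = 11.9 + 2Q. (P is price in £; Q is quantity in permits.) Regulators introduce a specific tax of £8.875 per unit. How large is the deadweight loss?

£3.94

Competitive equilibrium: 58 − 8Q = 11.9 + 2Q → Q* = 4.61, P* = 21.12.
With the tax, the buyer price exceeds the seller price by 8.875: (58 − 8Q) − (11.9 + 2Q) = 8.875 → Q' = 3.7225.
ΔQ = 4.61 − 3.7225 = 0.8875; the wedge equals the tax, 8.875.
Deadweight loss = ½ × 0.8875 × 8.875 = £3.94.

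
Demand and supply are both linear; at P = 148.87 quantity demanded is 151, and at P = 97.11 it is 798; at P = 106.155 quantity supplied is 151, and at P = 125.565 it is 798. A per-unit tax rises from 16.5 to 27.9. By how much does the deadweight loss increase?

2300.73

Demand slope = (97.11 − 148.87)/(798 − 151) = −0.08, so P = 160.95 − 0.08Q.
Supply slope = (125.565 − 106.155)/(798 − 151) = 0.03, so P = 101.625 + 0.03Q.
Competitive equilibrium: 160.95 − 0.08Q = 101.625 + 0.03Q → Q* = 539.3182, P* = 117.8045.
For a per-unit tax t: ΔQ = t/0.11, so DWL = ½·t·(t/0.11) = t²/0.22.
At t = 16.5: DWL = 1237.5. At t = 27.9: DWL = 3538.227.
Increase = 3538.227 − 1237.5 = 2300.73.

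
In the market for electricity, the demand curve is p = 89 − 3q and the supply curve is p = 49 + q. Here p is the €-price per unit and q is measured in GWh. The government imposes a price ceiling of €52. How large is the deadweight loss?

€98

Competitive equilibrium: 89 − 3q = 49 + q → q* = 10, p* = 59.
At the ceiling p = 52, quantity supplied = (52 − 49)/1 = 3.
Willingness to pay at q' = 3: 89 − 3·3 = 80.
Δq = 10 − 3 = 7; wedge = 80 − 52 = 28.
DWL = ½ × 7 × 28 = €98.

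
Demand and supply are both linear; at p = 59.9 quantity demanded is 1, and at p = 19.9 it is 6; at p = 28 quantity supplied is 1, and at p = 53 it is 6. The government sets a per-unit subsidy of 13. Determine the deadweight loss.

6.50

Demand slope = (19.9 − 59.9)/(6 − 1) = −8, so p = 67.9 − 8q.
Supply slope = (53 − 28)/(6 − 1) = 5, so p = 23 + 5q.
Competitive equilibrium: 67.9 − 8q = 23 + 5q → q* = 3.4538, p* = 40.2692.
The subsidy lowers effective supply by 13: p = 10 + 5q.
New quantity: 67.9 − 8q = 10 + 5q → q' = 4.4538.
Overproduction Δq = 4.4538 − 3.4538 = 1; wedge = subsidy = 13.
The triangle = ½ × 1 × 13 = 6.50.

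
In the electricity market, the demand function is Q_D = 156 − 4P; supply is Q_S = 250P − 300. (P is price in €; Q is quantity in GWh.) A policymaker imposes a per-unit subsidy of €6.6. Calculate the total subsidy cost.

€1153.70

In inverse form: demand P = 39 − 0.25Q, supply P = 1.2 + 0.004Q.
Competitive equilibrium: 39 − 0.25Q = 1.2 + 0.004Q → Q* = 148.8189, P* = 1.7953.
The subsidy lowers effective supply by 6.6: P = 0.004Q − 5.4.
New quantity: 39 − 0.25Q = 0.004Q − 5.4 → Q' = 174.8031.
Total subsidy cost = 6.6 × 174.8031 = €1153.70.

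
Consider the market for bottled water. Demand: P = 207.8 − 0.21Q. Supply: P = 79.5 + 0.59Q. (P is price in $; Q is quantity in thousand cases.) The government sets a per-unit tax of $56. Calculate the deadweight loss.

$1960 thousand

Competitive equilibrium: 207.8 − 0.21Q = 79.5 + 0.59Q → Q* = 160.375, P* = 174.1213.
With the tax, the buyer price exceeds the seller price by 56: (207.8 − 0.21Q) − (79.5 + 0.59Q) = 56 → Q' = 90.375.
ΔQ = 160.375 − 90.375 = 70; the wedge equals the tax, 56.
Welfare loss = ½ × 70 × 56 = $1960 thousand.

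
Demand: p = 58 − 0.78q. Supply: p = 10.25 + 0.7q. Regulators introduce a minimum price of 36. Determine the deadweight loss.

12.19

Competitive equilibrium: 58 − 0.78q = 10.25 + 0.7q → q* = 32.2635, p* = 32.8345.
At the floor p = 36, quantity demanded = (58 − 36)/0.78 = 28.2051.
Sellers' marginal cost at q' = 28.2051: 10.25 + 0.7·28.2051 = 29.9936.
Δq = 32.2635 − 28.2051 = 4.0584; wedge = 36 − 29.9936 = 6.0064.
The triangle = ½ × 4.0584 × 6.0064 = 12.19.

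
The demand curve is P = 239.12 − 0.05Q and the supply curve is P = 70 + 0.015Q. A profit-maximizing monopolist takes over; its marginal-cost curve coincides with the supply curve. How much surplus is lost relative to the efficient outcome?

Competitive equilibrium: 239.12 − 0.05Q = 70 + 0.015Q → Q* = 2601.84615, P* = 109.02769.
Marginal revenue: MR = 239.12 − 0.1Q. Set MR = MC: 239.12 − 0.1Q = 70 + 0.015Q → Q_m = 1470.6087.
Price P_m = 239.12 − 0.05·1470.6087 = 165.58957; MC(Q_m) = 70 + 0.015·1470.6087 = 92.05913.
Competitive Q* = 2601.84615, so ΔQ = 1131.23745; wedge = 165.58957 − 92.05913 = 73.53044.
The triangle = ½ × 1131.23745 × 73.53044 = 41590.19.

41590.19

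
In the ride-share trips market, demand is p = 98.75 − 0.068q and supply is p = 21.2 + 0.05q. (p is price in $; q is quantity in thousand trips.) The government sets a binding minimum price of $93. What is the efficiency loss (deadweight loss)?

Competitive equilibrium: 98.75 − 0.068q = 21.2 + 0.05q → q* = 657.20339, p* = 54.06017.
At the floor p = 93, quantity demanded = (98.75 − 93)/0.068 = 84.55882.
Sellers' marginal cost at q' = 84.55882: 21.2 + 0.05·84.55882 = 25.42794.
Δq = 657.20339 − 84.55882 = 572.64457; wedge = 93 − 25.42794 = 67.57206.
DWL = ½ × 572.64457 × 67.57206 = $19347.39 thousand.

$19347.39 thousand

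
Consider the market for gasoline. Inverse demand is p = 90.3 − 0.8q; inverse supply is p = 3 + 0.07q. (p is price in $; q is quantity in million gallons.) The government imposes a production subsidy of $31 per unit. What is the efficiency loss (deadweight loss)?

$552.30 million

Competitive equilibrium: 90.3 − 0.8q = 3 + 0.07q → q* = 100.3448, p* = 10.0241.
The subsidy lowers effective supply by 31: p = 0.07q − 28.
New quantity: 90.3 − 0.8q = 0.07q − 28 → q' = 135.977.
Overproduction Δq = 135.977 − 100.3448 = 35.6322; wedge = subsidy = 31.
The triangle = ½ × 35.6322 × 31 = $552.30 million.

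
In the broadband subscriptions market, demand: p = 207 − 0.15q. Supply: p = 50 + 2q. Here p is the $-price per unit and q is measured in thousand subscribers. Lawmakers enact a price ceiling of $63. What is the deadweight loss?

$4757.24 thousand

Competitive equilibrium: 207 − 0.15q = 50 + 2q → q* = 73.02326, p* = 196.04651.
At the ceiling p = 63, quantity supplied = (63 − 50)/2 = 6.5.
Willingness to pay at q' = 6.5: 207 − 0.15·6.5 = 206.025.
Δq = 73.02326 − 6.5 = 66.52326; wedge = 206.025 − 63 = 143.025.
Deadweight loss = ½ × 66.52326 × 143.025 = $4757.24 thousand.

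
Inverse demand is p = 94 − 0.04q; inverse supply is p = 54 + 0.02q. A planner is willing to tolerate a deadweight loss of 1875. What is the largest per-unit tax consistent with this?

15

Competitive equilibrium: 94 − 0.04q = 54 + 0.02q → q* = 666.6667, p* = 67.3333.
A tax t gives Δq = t/0.06 and wedge t, so DWL = t²/0.12.
t²/0.12 = 1875 → t² = 225 → t = 15.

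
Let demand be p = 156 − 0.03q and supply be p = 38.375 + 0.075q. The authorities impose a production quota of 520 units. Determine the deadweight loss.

18915

Competitive equilibrium: 156 − 0.03q = 38.375 + 0.075q → q* = 1120.2381, p* = 122.3929.
At q = 520: demand price = 156 − 0.03·520 = 140.4; supply price = 38.375 + 0.075·520 = 77.375.
Δq = 1120.2381 − 520 = 600.2381; wedge = 140.4 − 77.375 = 63.025.
Deadweight loss = ½ × 600.2381 × 63.025 = 18915.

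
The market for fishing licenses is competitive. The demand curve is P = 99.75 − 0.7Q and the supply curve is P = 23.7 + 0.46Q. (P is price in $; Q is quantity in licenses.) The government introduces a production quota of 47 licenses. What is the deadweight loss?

$199.80

Competitive equilibrium: 99.75 − 0.7Q = 23.7 + 0.46Q → Q* = 65.5603, P* = 53.8578.
At Q = 47: demand price = 99.75 − 0.7·47 = 66.85; supply price = 23.7 + 0.46·47 = 45.32.
ΔQ = 65.5603 − 47 = 18.5603; wedge = 66.85 − 45.32 = 21.53.
The triangle = ½ × 18.5603 × 21.53 = $199.80.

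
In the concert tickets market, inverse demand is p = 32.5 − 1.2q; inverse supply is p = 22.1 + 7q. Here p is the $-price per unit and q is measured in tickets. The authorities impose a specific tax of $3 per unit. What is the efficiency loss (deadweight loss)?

$0.55

Competitive equilibrium: 32.5 − 1.2q = 22.1 + 7q → q* = 1.2683, p* = 30.978.
With the tax, the buyer price exceeds the seller price by 3: (32.5 − 1.2q) − (22.1 + 7q) = 3 → q' = 0.9024.
Δq = 1.2683 − 0.9024 = 0.3659; the wedge equals the tax, 3.
Welfare loss = ½ × 0.3659 × 3 = $0.55.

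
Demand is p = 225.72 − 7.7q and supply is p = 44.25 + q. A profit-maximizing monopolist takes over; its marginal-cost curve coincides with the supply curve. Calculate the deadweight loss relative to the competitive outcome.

Competitive equilibrium: 225.72 − 7.7q = 44.25 + q → q* = 20.8586, p* = 65.1086.
Marginal revenue: MR = 225.72 − 15.4q. Set MR = MC: 225.72 − 15.4q = 44.25 + q → q_m = 11.0652.
Price p_m = 225.72 − 7.7·11.0652 = 140.518; MC(q_m) = 44.25 + 1·11.0652 = 55.3152.
Competitive q* = 20.8586, so Δq = 9.7934; wedge = 140.518 − 55.3152 = 85.2028.
The triangle = ½ × 9.7934 × 85.2028 = 417.21.

417.21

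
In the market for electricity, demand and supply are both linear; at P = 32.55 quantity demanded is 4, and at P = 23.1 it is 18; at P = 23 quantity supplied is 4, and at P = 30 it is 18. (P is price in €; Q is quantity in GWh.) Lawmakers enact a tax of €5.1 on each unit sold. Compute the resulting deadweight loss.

€11.07

Demand slope = (23.1 − 32.55)/(18 − 4) = −0.675, so P = 35.25 − 0.675Q.
Supply slope = (30 − 23)/(18 − 4) = 0.5, so P = 21 + 0.5Q.
Competitive equilibrium: 35.25 − 0.675Q = 21 + 0.5Q → Q* = 12.1277, P* = 27.0638.
With the tax, the buyer price exceeds the seller price by 5.1: (35.25 − 0.675Q) − (21 + 0.5Q) = 5.1 → Q' = 7.7872.
ΔQ = 12.1277 − 7.7872 = 4.3405; the wedge equals the tax, 5.1.
Welfare loss = ½ × 4.3405 × 5.1 = €11.07.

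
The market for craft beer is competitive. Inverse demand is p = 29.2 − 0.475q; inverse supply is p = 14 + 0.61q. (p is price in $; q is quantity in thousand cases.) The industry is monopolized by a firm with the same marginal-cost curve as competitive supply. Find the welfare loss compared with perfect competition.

$9.87 thousand

Competitive equilibrium: 29.2 − 0.475q = 14 + 0.61q → q* = 14.0092, p* = 22.5456.
Marginal revenue: MR = 29.2 − 0.95q. Set MR = MC: 29.2 − 0.95q = 14 + 0.61q → q_m = 9.7436.
Price p_m = 29.2 − 0.475·9.7436 = 24.5718; MC(q_m) = 14 + 0.61·9.7436 = 19.9436.
Competitive q* = 14.0092, so Δq = 4.2656; wedge = 24.5718 − 19.9436 = 4.6282.
The triangle = ½ × 4.2656 × 4.6282 = $9.87 thousand.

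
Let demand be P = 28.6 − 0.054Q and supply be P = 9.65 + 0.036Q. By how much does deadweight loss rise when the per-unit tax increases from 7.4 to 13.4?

Competitive equilibrium: 28.6 − 0.054Q = 9.65 + 0.036Q → Q* = 210.5556, P* = 17.23.
For a per-unit tax t: ΔQ = t/0.09, so DWL = ½·t·(t/0.09) = t²/0.18.
At t = 7.4: DWL = 304.222. At t = 13.4: DWL = 997.556.
Increase = 997.556 − 304.222 = 693.33.

693.33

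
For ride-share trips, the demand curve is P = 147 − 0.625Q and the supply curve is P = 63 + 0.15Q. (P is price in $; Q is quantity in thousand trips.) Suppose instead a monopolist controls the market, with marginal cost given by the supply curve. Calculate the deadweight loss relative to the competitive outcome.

Competitive equilibrium: 147 − 0.625Q = 63 + 0.15Q → Q* = 108.3871, P* = 79.2581.
Marginal revenue: MR = 147 − 1.25Q. Set MR = MC: 147 − 1.25Q = 63 + 0.15Q → Q_m = 60.
Price P_m = 147 − 0.625·60 = 109.5; MC(Q_m) = 63 + 0.15·60 = 72.
Competitive Q* = 108.3871, so ΔQ = 48.3871; wedge = 109.5 − 72 = 37.5.
Welfare loss = ½ × 48.3871 × 37.5 = $907.26 thousand.

$907.26 thousand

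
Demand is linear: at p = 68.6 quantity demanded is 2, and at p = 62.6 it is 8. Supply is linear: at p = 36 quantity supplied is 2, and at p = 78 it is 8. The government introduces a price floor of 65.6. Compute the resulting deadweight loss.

Demand slope = (62.6 − 68.6)/(8 − 2) = −1, so p = 70.6 − q.
Supply slope = (78 − 36)/(8 − 2) = 7, so p = 22 + 7q.
Competitive equilibrium: 70.6 − q = 22 + 7q → q* = 6.075, p* = 64.525.
At the floor p = 65.6, quantity demanded = (70.6 − 65.6)/1 = 5.
Sellers' marginal cost at q' = 5: 22 + 7·5 = 57.
Δq = 6.075 − 5 = 1.075; wedge = 65.6 − 57 = 8.6.
DWL = ½ × 1.075 × 8.6 = 4.62.

4.62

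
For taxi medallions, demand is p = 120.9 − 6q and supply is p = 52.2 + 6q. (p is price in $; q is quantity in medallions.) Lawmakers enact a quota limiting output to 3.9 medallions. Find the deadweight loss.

Competitive equilibrium: 120.9 − 6q = 52.2 + 6q → q* = 5.725, p* = 86.55.
At q = 3.9: demand price = 120.9 − 6·3.9 = 97.5; supply price = 52.2 + 6·3.9 = 75.6.
Δq = 5.725 − 3.9 = 1.825; wedge = 97.5 − 75.6 = 21.9.
Welfare loss = ½ × 1.825 × 21.9 = $19.98.

$19.98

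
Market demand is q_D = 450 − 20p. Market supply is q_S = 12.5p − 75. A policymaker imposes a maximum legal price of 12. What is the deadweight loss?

175.24

In inverse form: demand p = 22.5 − 0.05q, supply p = 6 + 0.08q.
Competitive equilibrium: 22.5 − 0.05q = 6 + 0.08q → q* = 126.9231, p* = 16.1538.
At the ceiling p = 12, quantity supplied = (12 − 6)/0.08 = 75.
Willingness to pay at q' = 75: 22.5 − 0.05·75 = 18.75.
Δq = 126.9231 − 75 = 51.9231; wedge = 18.75 − 12 = 6.75.
Welfare loss = ½ × 51.9231 × 6.75 = 175.24.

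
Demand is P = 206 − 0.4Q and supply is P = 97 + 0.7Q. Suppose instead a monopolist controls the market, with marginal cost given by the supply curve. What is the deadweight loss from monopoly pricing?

Competitive equilibrium: 206 − 0.4Q = 97 + 0.7Q → Q* = 99.0909, P* = 166.3636.
Marginal revenue: MR = 206 − 0.8Q. Set MR = MC: 206 − 0.8Q = 97 + 0.7Q → Q_m = 72.6667.
Price P_m = 206 − 0.4·72.6667 = 176.9333; MC(Q_m) = 97 + 0.7·72.6667 = 147.8667.
Competitive Q* = 99.0909, so ΔQ = 26.4242; wedge = 176.9333 − 147.8667 = 29.0666.
The triangle = ½ × 26.4242 × 29.0666 = 384.03.

384.03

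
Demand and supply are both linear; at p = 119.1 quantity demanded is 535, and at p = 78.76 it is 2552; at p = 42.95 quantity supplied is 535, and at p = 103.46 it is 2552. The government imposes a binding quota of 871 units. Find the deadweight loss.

35224.225

Demand slope = (78.76 − 119.1)/(2552 − 535) = −0.02, so p = 129.8 − 0.02q.
Supply slope = (103.46 − 42.95)/(2552 − 535) = 0.03, so p = 26.9 + 0.03q.
Competitive equilibrium: 129.8 − 0.02q = 26.9 + 0.03q → q* = 2058, p* = 88.64.
At q = 871: demand price = 129.8 − 0.02·871 = 112.38; supply price = 26.9 + 0.03·871 = 53.03.
Δq = 2058 − 871 = 1187; wedge = 112.38 − 53.03 = 59.35.
DWL = ½ × 1187 × 59.35 = 35224.225.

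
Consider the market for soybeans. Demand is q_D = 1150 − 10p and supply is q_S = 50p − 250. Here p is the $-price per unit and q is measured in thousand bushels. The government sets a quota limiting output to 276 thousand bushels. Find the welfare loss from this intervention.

$24627.23 thousand

In inverse form: demand p = 115 − 0.1q, supply p = 5 + 0.02q.
Competitive equilibrium: 115 − 0.1q = 5 + 0.02q → q* = 916.6667, p* = 23.3333.
At q = 276: demand price = 115 − 0.1·276 = 87.4; supply price = 5 + 0.02·276 = 10.52.
Δq = 916.6667 − 276 = 640.6667; wedge = 87.4 − 10.52 = 76.88.
DWL = ½ × 640.6667 × 76.88 = $24627.23 thousand.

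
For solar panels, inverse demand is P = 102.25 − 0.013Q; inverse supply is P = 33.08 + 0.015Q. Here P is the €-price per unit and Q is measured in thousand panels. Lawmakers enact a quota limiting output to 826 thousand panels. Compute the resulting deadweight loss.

Competitive equilibrium: 102.25 − 0.013Q = 33.08 + 0.015Q → Q* = 2470.35714, P* = 70.13536.
At Q = 826: demand price = 102.25 − 0.013·826 = 91.512; supply price = 33.08 + 0.015·826 = 45.47.
ΔQ = 2470.35714 − 826 = 1644.35714; wedge = 91.512 − 45.47 = 46.042.
Deadweight loss = ½ × 1644.35714 × 46.042 = €37854.75 thousand.

€37854.75 thousand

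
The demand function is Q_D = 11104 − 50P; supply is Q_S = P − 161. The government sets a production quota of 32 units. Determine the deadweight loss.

396.49

In inverse form: demand P = 222.08 − 0.02Q, supply P = 161 + Q.
Competitive equilibrium: 222.08 − 0.02Q = 161 + Q → Q* = 59.8824, P* = 220.8824.
At Q = 32: demand price = 222.08 − 0.02·32 = 221.44; supply price = 161 + 1·32 = 193.
ΔQ = 59.8824 − 32 = 27.8824; wedge = 221.44 − 193 = 28.44.
Deadweight loss = ½ × 27.8824 × 28.44 = 396.49.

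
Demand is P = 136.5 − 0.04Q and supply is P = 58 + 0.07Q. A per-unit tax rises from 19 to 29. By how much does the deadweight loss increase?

Competitive equilibrium: 136.5 − 0.04Q = 58 + 0.07Q → Q* = 713.6364, P* = 107.9545.
For a per-unit tax t: ΔQ = t/0.11, so DWL = ½·t·(t/0.11) = t²/0.22.
At t = 19: DWL = 1640.909. At t = 29: DWL = 3822.727.
Increase = 3822.727 − 1640.909 = 2181.82.

2181.82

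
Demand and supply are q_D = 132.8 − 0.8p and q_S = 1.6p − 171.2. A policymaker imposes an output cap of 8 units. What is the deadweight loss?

In inverse form: demand p = 166 − 1.25q, supply p = 107 + 0.625q.
Competitive equilibrium: 166 − 1.25q = 107 + 0.625q → q* = 31.4667, p* = 126.6667.
At q = 8: demand price = 166 − 1.25·8 = 156; supply price = 107 + 0.625·8 = 112.
Δq = 31.4667 − 8 = 23.4667; wedge = 156 − 112 = 44.
The triangle = ½ × 23.4667 × 44 = 516.27.

516.27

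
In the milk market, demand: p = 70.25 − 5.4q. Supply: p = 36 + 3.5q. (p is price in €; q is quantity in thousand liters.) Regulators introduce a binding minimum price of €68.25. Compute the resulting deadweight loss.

Competitive equilibrium: 70.25 − 5.4q = 36 + 3.5q → q* = 3.8483, p* = 49.4691.
At the floor p = 68.25, quantity demanded = (70.25 − 68.25)/5.4 = 0.3704.
Sellers' marginal cost at q' = 0.3704: 36 + 3.5·0.3704 = 37.2964.
Δq = 3.8483 − 0.3704 = 3.4779; wedge = 68.25 − 37.2964 = 30.9536.
DWL = ½ × 3.4779 × 30.9536 = €53.83 thousand.

€53.83 thousand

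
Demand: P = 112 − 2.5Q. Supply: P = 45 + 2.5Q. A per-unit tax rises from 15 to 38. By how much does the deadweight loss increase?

Competitive equilibrium: 112 − 2.5Q = 45 + 2.5Q → Q* = 13.4, P* = 78.5.
For a per-unit tax t: ΔQ = t/5, so DWL = ½·t·(t/5) = t²/10.
At t = 15: DWL = 22.5. At t = 38: DWL = 144.4.
Increase = 144.4 − 22.5 = 121.90.

121.90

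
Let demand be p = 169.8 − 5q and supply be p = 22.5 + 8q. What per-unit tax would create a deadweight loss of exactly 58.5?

39

Competitive equilibrium: 169.8 − 5q = 22.5 + 8q → q* = 11.3308, p* = 113.1462.
A tax t gives Δq = t/13 and wedge t, so DWL = t²/26.
t²/26 = 58.5 → t² = 1521 → t = 39.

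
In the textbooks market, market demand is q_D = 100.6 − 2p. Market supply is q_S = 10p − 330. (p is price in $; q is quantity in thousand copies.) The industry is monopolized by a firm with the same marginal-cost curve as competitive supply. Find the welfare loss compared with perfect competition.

In inverse form: demand p = 50.3 − 0.5q, supply p = 33 + 0.1q.
Competitive equilibrium: 50.3 − 0.5q = 33 + 0.1q → q* = 28.8333, p* = 35.8833.
Marginal revenue: MR = 50.3 − q. Set MR = MC: 50.3 − q = 33 + 0.1q → q_m = 15.7273.
Price p_m = 50.3 − 0.5·15.7273 = 42.4364; MC(q_m) = 33 + 0.1·15.7273 = 34.5727.
Competitive q* = 28.8333, so Δq = 13.106; wedge = 42.4364 − 34.5727 = 7.8637.
Deadweight loss = ½ × 13.106 × 7.8637 = $51.53 thousand.

$51.53 thousand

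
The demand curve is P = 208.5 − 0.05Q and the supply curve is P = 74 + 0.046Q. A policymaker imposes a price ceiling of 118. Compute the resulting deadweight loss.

9484.70

Competitive equilibrium: 208.5 − 0.05Q = 74 + 0.046Q → Q* = 1401.0417, P* = 138.4479.
At the ceiling P = 118, quantity supplied = (118 − 74)/0.046 = 956.5217.
Willingness to pay at Q' = 956.5217: 208.5 − 0.05·956.5217 = 160.6739.
ΔQ = 1401.0417 − 956.5217 = 444.52; wedge = 160.6739 − 118 = 42.6739.
Welfare loss = ½ × 444.52 × 42.6739 = 9484.70.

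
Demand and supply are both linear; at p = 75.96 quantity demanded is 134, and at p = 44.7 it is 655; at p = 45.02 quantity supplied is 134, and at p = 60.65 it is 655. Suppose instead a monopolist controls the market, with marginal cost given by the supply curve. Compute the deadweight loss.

Demand slope = (44.7 − 75.96)/(655 − 134) = −0.06, so p = 84 − 0.06q.
Supply slope = (60.65 − 45.02)/(655 − 134) = 0.03, so p = 41 + 0.03q.
Competitive equilibrium: 84 − 0.06q = 41 + 0.03q → q* = 477.7778, p* = 55.3333.
Marginal revenue: MR = 84 − 0.12q. Set MR = MC: 84 − 0.12q = 41 + 0.03q → q_m = 286.6667.
Price p_m = 84 − 0.06·286.6667 = 66.8; MC(q_m) = 41 + 0.03·286.6667 = 49.6.
Competitive q* = 477.7778, so Δq = 191.1111; wedge = 66.8 − 49.6 = 17.2.
Deadweight loss = ½ × 191.1111 × 17.2 = 1643.56.

1643.56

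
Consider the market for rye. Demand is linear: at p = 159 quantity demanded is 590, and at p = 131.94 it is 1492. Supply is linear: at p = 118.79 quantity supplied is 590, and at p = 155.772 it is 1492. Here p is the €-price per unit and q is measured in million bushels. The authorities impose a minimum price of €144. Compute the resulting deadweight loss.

€156.23 million

Demand slope = (131.94 − 159)/(1492 − 590) = −0.03, so p = 176.7 − 0.03q.
Supply slope = (155.772 − 118.79)/(1492 − 590) = 0.041, so p = 94.6 + 0.041q.
Competitive equilibrium: 176.7 − 0.03q = 94.6 + 0.041q → q* = 1156.338, p* = 142.0099.
At the floor p = 144, quantity demanded = (176.7 − 144)/0.03 = 1090.
Sellers' marginal cost at q' = 1090: 94.6 + 0.041·1090 = 139.29.
Δq = 1156.338 − 1090 = 66.338; wedge = 144 − 139.29 = 4.71.
Deadweight loss = ½ × 66.338 × 4.71 = €156.23 million.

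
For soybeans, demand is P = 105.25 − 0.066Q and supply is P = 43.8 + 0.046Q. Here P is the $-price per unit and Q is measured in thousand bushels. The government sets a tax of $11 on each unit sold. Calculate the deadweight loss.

$540.18 thousand

Competitive equilibrium: 105.25 − 0.066Q = 43.8 + 0.046Q → Q* = 548.6607, P* = 69.0384.
With the tax, the buyer price exceeds the seller price by 11: (105.25 − 0.066Q) − (43.8 + 0.046Q) = 11 → Q' = 450.4464.
ΔQ = 548.6607 − 450.4464 = 98.2143; the wedge equals the tax, 11.
Welfare loss = ½ × 98.2143 × 11 = $540.18 thousand.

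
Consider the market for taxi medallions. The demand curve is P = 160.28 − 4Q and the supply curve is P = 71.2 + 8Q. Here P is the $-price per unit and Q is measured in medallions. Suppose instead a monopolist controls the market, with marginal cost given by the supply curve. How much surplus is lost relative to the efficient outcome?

$20.66

Competitive equilibrium: 160.28 − 4Q = 71.2 + 8Q → Q* = 7.4233, P* = 130.5867.
Marginal revenue: MR = 160.28 − 8Q. Set MR = MC: 160.28 − 8Q = 71.2 + 8Q → Q_m = 5.5675.
Price P_m = 160.28 − 4·5.5675 = 138.01; MC(Q_m) = 71.2 + 8·5.5675 = 115.74.
Competitive Q* = 7.4233, so ΔQ = 1.8558; wedge = 138.01 − 115.74 = 22.27.
Welfare loss = ½ × 1.8558 × 22.27 = $20.66.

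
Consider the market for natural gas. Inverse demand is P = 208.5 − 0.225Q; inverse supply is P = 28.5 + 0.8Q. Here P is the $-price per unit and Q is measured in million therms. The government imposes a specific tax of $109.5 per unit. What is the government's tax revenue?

Competitive equilibrium: 208.5 − 0.225Q = 28.5 + 0.8Q → Q* = 175.6098, P* = 168.9878.
With the tax, the buyer price exceeds the seller price by 109.5: (208.5 − 0.225Q) − (28.5 + 0.8Q) = 109.5 → Q' = 68.7805.
Tax revenue = 109.5 × 68.7805 = $7531.46 million.

$7531.46 million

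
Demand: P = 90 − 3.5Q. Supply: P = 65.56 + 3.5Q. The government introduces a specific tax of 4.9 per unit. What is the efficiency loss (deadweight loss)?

1.715

Competitive equilibrium: 90 − 3.5Q = 65.56 + 3.5Q → Q* = 3.4914, P* = 77.78.
With the tax, the buyer price exceeds the seller price by 4.9: (90 − 3.5Q) − (65.56 + 3.5Q) = 4.9 → Q' = 2.7914.
ΔQ = 3.4914 − 2.7914 = 0.7; the wedge equals the tax, 4.9.
DWL = ½ × 0.7 × 4.9 = 1.715.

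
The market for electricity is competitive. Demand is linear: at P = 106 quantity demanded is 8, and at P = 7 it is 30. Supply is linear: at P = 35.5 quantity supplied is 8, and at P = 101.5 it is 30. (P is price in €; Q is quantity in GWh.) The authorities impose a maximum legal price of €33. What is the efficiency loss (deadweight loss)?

Demand slope = (7 − 106)/(30 − 8) = −4.5, so P = 142 − 4.5Q.
Supply slope = (101.5 − 35.5)/(30 − 8) = 3, so P = 11.5 + 3Q.
Competitive equilibrium: 142 − 4.5Q = 11.5 + 3Q → Q* = 17.4, P* = 63.7.
At the ceiling P = 33, quantity supplied = (33 − 11.5)/3 = 7.1667.
Willingness to pay at Q' = 7.1667: 142 − 4.5·7.1667 = 109.7499.
ΔQ = 17.4 − 7.1667 = 10.2333; wedge = 109.7499 − 33 = 76.7499.
The triangle = ½ × 10.2333 × 76.7499 = €392.70.

€392.70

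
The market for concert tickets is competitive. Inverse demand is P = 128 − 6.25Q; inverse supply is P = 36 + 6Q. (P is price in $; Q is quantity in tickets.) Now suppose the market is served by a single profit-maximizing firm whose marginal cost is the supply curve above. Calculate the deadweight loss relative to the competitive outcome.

Competitive equilibrium: 128 − 6.25Q = 36 + 6Q → Q* = 7.5102, P* = 81.0612.
Marginal revenue: MR = 128 − 12.5Q. Set MR = MC: 128 − 12.5Q = 36 + 6Q → Q_m = 4.973.
Price P_m = 128 − 6.25·4.973 = 96.9188; MC(Q_m) = 36 + 6·4.973 = 65.838.
Competitive Q* = 7.5102, so ΔQ = 2.5372; wedge = 96.9188 − 65.838 = 31.0808.
Welfare loss = ½ × 2.5372 × 31.0808 = $39.43.

$39.43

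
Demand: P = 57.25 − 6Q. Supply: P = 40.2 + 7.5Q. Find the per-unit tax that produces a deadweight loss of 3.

9

Competitive equilibrium: 57.25 − 6Q = 40.2 + 7.5Q → Q* = 1.263, P* = 49.6722.
A tax t gives ΔQ = t/13.5 and wedge t, so DWL = t²/27.
t²/27 = 3 → t² = 81 → t = 9.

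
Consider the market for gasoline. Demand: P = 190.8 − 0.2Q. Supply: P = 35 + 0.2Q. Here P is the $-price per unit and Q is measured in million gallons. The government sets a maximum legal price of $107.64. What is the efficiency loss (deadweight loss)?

Competitive equilibrium: 190.8 − 0.2Q = 35 + 0.2Q → Q* = 389.5, P* = 112.9.
At the ceiling P = 107.64, quantity supplied = (107.64 − 35)/0.2 = 363.2.
Willingness to pay at Q' = 363.2: 190.8 − 0.2·363.2 = 118.16.
ΔQ = 389.5 − 363.2 = 26.3; wedge = 118.16 − 107.64 = 10.52.
Welfare loss = ½ × 26.3 × 10.52 = $138.338 million.

$138.338 million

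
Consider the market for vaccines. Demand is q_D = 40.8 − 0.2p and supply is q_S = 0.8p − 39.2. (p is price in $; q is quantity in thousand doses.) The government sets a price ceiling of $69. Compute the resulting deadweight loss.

In inverse form: demand p = 204 − 5q, supply p = 49 + 1.25q.
Competitive equilibrium: 204 − 5q = 49 + 1.25q → q* = 24.8, p* = 80.
At the ceiling p = 69, quantity supplied = (69 − 49)/1.25 = 16.
Willingness to pay at q' = 16: 204 − 5·16 = 124.
Δq = 24.8 − 16 = 8.8; wedge = 124 − 69 = 55.
DWL = ½ × 8.8 × 55 = $242 thousand.

$242 thousand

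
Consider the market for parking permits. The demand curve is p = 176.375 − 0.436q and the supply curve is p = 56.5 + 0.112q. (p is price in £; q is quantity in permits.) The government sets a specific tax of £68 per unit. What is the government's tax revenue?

£6437.04

Competitive equilibrium: 176.375 − 0.436q = 56.5 + 0.112q → q* = 218.75, p* = 81.
With the tax, the buyer price exceeds the seller price by 68: (176.375 − 0.436q) − (56.5 + 0.112q) = 68 → q' = 94.6624.
Tax revenue = 68 × 94.6624 = £6437.04.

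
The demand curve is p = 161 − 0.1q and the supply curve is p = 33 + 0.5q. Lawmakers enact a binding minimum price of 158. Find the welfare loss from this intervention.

10083.33

Competitive equilibrium: 161 − 0.1q = 33 + 0.5q → q* = 213.3333, p* = 139.6667.
At the floor p = 158, quantity demanded = (161 − 158)/0.1 = 30.
Sellers' marginal cost at q' = 30: 33 + 0.5·30 = 48.
Δq = 213.3333 − 30 = 183.3333; wedge = 158 − 48 = 110.
DWL = ½ × 183.3333 × 110 = 10083.33.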